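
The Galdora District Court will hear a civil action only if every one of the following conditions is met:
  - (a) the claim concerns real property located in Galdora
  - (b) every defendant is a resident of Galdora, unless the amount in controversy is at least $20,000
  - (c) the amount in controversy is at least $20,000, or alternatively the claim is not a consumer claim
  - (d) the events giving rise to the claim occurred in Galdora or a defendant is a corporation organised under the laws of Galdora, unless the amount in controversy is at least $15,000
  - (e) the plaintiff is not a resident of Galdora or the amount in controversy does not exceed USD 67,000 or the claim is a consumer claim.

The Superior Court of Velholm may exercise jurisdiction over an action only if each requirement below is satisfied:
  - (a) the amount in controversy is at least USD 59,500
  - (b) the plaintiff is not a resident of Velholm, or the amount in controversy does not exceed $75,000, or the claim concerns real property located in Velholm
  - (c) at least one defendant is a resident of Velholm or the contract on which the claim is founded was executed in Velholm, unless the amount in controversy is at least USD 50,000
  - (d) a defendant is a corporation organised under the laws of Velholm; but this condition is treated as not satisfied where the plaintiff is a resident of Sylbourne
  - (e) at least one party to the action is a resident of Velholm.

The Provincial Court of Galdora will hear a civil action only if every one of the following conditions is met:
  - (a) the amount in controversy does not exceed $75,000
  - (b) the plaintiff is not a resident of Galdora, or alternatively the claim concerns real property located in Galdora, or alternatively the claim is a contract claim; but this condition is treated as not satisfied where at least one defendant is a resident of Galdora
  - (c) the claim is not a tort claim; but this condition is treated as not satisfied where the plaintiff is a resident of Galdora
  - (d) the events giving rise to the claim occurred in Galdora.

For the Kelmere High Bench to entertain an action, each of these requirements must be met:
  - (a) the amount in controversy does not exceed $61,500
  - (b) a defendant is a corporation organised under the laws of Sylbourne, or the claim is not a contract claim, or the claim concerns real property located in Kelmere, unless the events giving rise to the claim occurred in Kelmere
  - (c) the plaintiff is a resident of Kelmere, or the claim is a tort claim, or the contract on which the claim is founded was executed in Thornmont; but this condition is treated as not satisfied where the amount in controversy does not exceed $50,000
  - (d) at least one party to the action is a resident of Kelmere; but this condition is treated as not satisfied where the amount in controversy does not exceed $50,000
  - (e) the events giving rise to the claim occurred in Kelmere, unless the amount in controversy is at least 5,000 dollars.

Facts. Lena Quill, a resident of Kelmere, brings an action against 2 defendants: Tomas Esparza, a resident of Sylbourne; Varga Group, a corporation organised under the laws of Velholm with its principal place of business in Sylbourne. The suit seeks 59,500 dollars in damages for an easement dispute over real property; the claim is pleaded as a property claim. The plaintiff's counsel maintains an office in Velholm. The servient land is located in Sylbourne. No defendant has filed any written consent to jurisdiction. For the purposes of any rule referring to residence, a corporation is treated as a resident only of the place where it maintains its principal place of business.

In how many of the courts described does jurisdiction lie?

The Galdora District Court:
  (a) The property lies in Sylbourne, not Galdora. Not satisfied.
  (b) The defendants reside as follows — Tomas Esparza in Sylbourne, Varga Group in Sylbourne — not all in Galdora. However, the amount in controversy is 59,500 dollars, which meets the 20,000 dollars floor, so the 'unless' proviso supplies this condition. Met.
  (c) The amount in controversy is 59,500 dollars, which meets the $20,000 floor, so this disjunct is met. Met.
  (d) The operative events occurred in Sylbourne, not Galdora; the corporate defendant(s) are organised in Velholm, not Galdora — no alternative holds. But the amount in controversy is 59,500 dollars, which meets the $15,000 floor, and the 'unless' clause therefore excuses the requirement. Met.
  (e) The plaintiff resides in Kelmere, which is not Galdora, which satisfies one of the alternatives. Satisfied.
  → At least one condition fails; no jurisdiction.
The Superior Court of Velholm:
  (a) The amount in controversy is 59,500 dollars, which meets the 59,500 dollars floor. Condition met.
  (b) The plaintiff resides in Kelmere, which is not Velholm, so one alternative holds. Condition met.
  (c) No defendant resides in Velholm (they reside in Sylbourne, Sylbourne); no contract (and hence no place of execution) is alleged — every alternative fails. But the amount in controversy is 59,500 dollars, which meets the 50,000 dollars floor, and the 'unless' clause therefore excuses the requirement. Condition met.
  (d) Varga Group is organised under the laws of Velholm. The carve-out does not apply: the plaintiff resides in Kelmere, not Sylbourne. Met.
  (e) No party resides in Velholm. Fails.
  → No jurisdiction.
The Provincial Court of Galdora:
  (a) The amount in controversy is $59,500, within the USD 75,000 ceiling. Met.
  (b) The plaintiff resides in Kelmere, which is not Galdora — that alternative is enough. The carve-out does not apply: no defendant resides in Galdora (they reside in Sylbourne, Sylbourne). Met.
  (c) The claim is a property claim, not a tort claim. The exception is not triggered, since the plaintiff resides in Kelmere, not Galdora. Condition met.
  (d) The operative events occurred in Sylbourne, not Galdora. Not satisfied.
  → The court lacks jurisdiction.
The Kelmere High Bench:
  (a) The amount in controversy is USD 59,500, within the $61,500 ceiling. Met.
  (b) The claim is a property claim, not a contract claim, so one alternative holds. Satisfied.
  (c) The plaintiff resides in Kelmere, so one alternative holds. The carve-out does not apply: the amount in controversy is 59,500 dollars, above the $50,000 ceiling. Met.
  (d) Lena Quill resides in Kelmere. The carve-out does not apply: the amount in controversy is USD 59,500, above the 50,000 dollars ceiling. Satisfied.
  (e) The operative events occurred in Sylbourne, not Kelmere. The proviso rescues it, though: the amount in controversy is USD 59,500, which meets the 5,000 dollars floor. Satisfied.
  → All conditions met; jurisdiction exists.
Courts with jurisdiction: the Kelmere High Bench — 1 in total.

1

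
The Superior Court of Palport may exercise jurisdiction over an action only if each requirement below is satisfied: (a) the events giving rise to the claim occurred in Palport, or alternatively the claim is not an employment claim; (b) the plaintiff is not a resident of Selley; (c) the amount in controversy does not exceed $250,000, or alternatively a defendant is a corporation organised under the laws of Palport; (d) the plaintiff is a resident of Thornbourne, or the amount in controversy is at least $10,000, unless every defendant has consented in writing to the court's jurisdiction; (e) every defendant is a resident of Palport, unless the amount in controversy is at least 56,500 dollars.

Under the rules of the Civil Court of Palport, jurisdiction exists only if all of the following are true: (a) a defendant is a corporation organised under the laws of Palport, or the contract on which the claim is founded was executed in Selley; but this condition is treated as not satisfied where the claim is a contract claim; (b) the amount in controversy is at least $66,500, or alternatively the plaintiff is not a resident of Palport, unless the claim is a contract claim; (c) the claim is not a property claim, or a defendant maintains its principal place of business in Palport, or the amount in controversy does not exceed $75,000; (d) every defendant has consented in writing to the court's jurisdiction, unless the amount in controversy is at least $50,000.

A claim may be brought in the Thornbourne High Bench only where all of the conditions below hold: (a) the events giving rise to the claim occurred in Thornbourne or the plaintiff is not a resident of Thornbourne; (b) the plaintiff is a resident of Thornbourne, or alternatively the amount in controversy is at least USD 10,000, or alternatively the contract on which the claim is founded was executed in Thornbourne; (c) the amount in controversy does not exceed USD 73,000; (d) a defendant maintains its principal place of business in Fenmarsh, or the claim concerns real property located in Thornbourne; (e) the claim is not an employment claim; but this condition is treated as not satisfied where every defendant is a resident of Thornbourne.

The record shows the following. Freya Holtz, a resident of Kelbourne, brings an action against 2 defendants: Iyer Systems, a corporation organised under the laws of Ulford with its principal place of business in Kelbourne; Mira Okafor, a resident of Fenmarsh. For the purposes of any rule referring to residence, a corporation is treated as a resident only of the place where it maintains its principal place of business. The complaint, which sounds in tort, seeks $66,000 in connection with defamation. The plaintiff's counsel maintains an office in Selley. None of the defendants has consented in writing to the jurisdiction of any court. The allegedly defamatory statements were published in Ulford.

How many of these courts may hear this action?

The Superior Court of Palport:
  (a) The claim is a tort claim, not an employment claim, so this disjunct is met. Met.
  (b) The plaintiff resides in Kelbourne, which is not Selley. Met.
  (c) The amount in controversy is USD 66,000, within the $250,000 ceiling — that alternative is enough. Met.
  (d) The amount in controversy is USD 66,000, which meets the USD 10,000 floor, so this disjunct is met. Satisfied.
  (e) The defendants reside as follows — Iyer Systems in Kelbourne, Mira Okafor in Fenmarsh — not all in Palport. The proviso rescues it, though: the amount in controversy is USD 66,000, which meets the $56,500 floor. Satisfied.
  → Every requirement is satisfied — jurisdiction.
The Civil Court of Palport:
  (a) The corporate defendant(s) are organised in Ulford, not Palport; no contract (and hence no place of execution) is alleged — no alternative holds. Condition not met.
  (b) The plaintiff resides in Kelbourne, which is not Palport, so this disjunct is met. Met.
  (c) The claim is a tort claim, not a property claim — that alternative is enough. Met.
  (d) No such written consent has been filed. But the amount in controversy is 66,000 dollars, which meets the $50,000 floor, and the 'unless' clause therefore excuses the requirement. Satisfied.
  → At least one condition fails; no jurisdiction.
The Thornbourne High Bench:
  (a) The plaintiff resides in Kelbourne, which is not Thornbourne, so this disjunct is met. Met.
  (b) The amount in controversy is 66,000 dollars, which meets the USD 10,000 floor, so one alternative holds. Satisfied.
  (c) The amount in controversy is $66,000, within the $73,000 ceiling. Satisfied.
  (d) The corporate defendant(s) have their principal place of business in Kelbourne, not Fenmarsh; the claim does not concern real property — every alternative fails. Condition not met.
  (e) The claim is a tort claim, not an employment claim. The exception is not triggered, since the defendants reside as follows — Iyer Systems in Kelbourne, Mira Okafor in Fenmarsh — not all in Thornbourne. Condition met.
  → The court lacks jurisdiction.
Courts with jurisdiction: the Superior Court of Palport — 1 in total.

1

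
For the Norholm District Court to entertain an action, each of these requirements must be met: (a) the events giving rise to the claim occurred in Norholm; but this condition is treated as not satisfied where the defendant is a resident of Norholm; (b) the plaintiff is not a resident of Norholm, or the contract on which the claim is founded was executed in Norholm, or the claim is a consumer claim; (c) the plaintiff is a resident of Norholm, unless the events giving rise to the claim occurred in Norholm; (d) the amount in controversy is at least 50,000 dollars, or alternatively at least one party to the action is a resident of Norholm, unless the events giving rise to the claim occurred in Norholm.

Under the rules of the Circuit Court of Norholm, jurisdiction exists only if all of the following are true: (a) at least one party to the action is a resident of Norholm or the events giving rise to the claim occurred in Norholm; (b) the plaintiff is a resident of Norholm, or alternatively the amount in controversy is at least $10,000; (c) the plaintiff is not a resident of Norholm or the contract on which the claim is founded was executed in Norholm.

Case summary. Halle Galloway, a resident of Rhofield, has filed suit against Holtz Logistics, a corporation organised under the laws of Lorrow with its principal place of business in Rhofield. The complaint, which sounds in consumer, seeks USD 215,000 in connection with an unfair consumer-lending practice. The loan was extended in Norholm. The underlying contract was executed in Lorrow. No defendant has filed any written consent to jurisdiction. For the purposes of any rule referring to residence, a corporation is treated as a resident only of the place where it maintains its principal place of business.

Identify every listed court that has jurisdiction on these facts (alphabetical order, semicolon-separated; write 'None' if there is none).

the Circuit Court of Norholm; the Norholm District Court

The Norholm District Court:
  (a) The operative events occurred in Norholm. The exception is not triggered, since the defendant resides in Rhofield, not Norholm. Satisfied.
  (b) The plaintiff resides in Rhofield, which is not Norholm — that alternative is enough. Satisfied.
  (c) The plaintiff resides in Rhofield, not Norholm. However, the operative events occurred in Norholm, so the 'unless' proviso supplies this condition. Met.
  (d) The amount in controversy is $215,000, which meets the $50,000 floor, which satisfies one of the alternatives. Satisfied.
  → The court has jurisdiction.
The Circuit Court of Norholm:
  (a) The operative events occurred in Norholm — that alternative is enough. Condition met.
  (b) The amount in controversy is 215,000 dollars, which meets the 10,000 dollars floor — that alternative is enough. Condition met.
  (c) The plaintiff resides in Rhofield, which is not Norholm — that alternative is enough. Met.
  → All conditions met; jurisdiction exists.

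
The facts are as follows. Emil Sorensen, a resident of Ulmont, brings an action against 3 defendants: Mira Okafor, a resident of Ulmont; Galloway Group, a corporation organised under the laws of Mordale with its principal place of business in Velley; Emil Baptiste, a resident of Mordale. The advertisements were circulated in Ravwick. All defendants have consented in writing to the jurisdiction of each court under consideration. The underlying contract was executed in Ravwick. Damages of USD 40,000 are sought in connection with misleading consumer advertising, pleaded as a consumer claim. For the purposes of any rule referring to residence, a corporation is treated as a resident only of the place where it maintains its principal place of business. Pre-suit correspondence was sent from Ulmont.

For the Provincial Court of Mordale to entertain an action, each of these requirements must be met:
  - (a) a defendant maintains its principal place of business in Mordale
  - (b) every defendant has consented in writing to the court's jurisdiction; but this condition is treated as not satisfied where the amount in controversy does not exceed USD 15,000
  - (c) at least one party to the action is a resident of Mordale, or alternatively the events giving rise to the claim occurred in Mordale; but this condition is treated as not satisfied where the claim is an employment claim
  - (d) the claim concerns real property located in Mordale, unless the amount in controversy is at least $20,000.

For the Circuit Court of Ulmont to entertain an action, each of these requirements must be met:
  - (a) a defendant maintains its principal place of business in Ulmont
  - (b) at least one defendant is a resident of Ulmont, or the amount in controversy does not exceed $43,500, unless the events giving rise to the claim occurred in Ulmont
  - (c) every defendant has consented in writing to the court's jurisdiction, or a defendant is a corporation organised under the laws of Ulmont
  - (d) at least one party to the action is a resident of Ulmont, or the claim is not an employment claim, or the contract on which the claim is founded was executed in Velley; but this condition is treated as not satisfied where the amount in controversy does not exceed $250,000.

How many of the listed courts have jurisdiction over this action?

The Provincial Court of Mordale:
  (a) The corporate defendant(s) have their principal place of business in Velley, not Mordale. Not met.
  (b) Every defendant has filed written consent. And the carve-out is inapplicable — the amount in controversy is USD 40,000, above the USD 15,000 ceiling. Condition met.
  (c) Emil Baptiste resides in Mordale, which satisfies one of the alternatives. The carve-out does not apply: the claim is a consumer claim, not an employment claim. Satisfied.
  (d) The claim does not concern real property. But the amount in controversy is USD 40,000, which meets the 20,000 dollars floor, and the 'unless' clause therefore excuses the requirement. Condition met.
  → At least one condition fails; no jurisdiction.
The Circuit Court of Ulmont:
  (a) The corporate defendant(s) have their principal place of business in Velley, not Ulmont. Not satisfied.
  (b) Mira Okafor resides in Ulmont, so this disjunct is met. Satisfied.
  (c) Every defendant has filed written consent, so this disjunct is met. Satisfied.
  (d) Emil Sorensen resides in Ulmont, so this disjunct is met. But the carve-out bites: the amount in controversy is USD 40,000, within the 250,000 dollars ceiling. Fails.
  → The court lacks jurisdiction.
No court satisfies all of its conditions.

0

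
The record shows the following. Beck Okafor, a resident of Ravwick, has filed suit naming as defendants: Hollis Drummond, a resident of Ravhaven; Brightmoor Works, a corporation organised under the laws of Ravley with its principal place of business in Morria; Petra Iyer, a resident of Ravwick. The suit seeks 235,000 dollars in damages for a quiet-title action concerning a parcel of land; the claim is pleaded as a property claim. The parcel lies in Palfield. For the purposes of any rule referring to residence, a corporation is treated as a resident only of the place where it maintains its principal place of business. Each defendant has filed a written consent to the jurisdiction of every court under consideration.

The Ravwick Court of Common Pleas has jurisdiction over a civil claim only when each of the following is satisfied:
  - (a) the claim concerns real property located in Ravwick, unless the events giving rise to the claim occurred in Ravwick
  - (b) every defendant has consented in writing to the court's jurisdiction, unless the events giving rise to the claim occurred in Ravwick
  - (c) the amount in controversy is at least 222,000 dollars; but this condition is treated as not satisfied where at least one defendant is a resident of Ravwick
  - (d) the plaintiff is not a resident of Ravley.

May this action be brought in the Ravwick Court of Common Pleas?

The Ravwick Court of Common Pleas:
  (a) The property lies in Palfield, not Ravwick. The proviso offers no rescue either, since the operative events occurred in Palfield, not Ravwick. Fails.
  (b) Every defendant has filed written consent. Satisfied.
  (c) The amount in controversy is USD 235,000, which meets the 222,000 dollars floor. But the carve-out bites: Petra Iyer resides in Ravwick. Not satisfied.
  (d) The plaintiff resides in Ravwick, which is not Ravley. Met.
  → No jurisdiction.

No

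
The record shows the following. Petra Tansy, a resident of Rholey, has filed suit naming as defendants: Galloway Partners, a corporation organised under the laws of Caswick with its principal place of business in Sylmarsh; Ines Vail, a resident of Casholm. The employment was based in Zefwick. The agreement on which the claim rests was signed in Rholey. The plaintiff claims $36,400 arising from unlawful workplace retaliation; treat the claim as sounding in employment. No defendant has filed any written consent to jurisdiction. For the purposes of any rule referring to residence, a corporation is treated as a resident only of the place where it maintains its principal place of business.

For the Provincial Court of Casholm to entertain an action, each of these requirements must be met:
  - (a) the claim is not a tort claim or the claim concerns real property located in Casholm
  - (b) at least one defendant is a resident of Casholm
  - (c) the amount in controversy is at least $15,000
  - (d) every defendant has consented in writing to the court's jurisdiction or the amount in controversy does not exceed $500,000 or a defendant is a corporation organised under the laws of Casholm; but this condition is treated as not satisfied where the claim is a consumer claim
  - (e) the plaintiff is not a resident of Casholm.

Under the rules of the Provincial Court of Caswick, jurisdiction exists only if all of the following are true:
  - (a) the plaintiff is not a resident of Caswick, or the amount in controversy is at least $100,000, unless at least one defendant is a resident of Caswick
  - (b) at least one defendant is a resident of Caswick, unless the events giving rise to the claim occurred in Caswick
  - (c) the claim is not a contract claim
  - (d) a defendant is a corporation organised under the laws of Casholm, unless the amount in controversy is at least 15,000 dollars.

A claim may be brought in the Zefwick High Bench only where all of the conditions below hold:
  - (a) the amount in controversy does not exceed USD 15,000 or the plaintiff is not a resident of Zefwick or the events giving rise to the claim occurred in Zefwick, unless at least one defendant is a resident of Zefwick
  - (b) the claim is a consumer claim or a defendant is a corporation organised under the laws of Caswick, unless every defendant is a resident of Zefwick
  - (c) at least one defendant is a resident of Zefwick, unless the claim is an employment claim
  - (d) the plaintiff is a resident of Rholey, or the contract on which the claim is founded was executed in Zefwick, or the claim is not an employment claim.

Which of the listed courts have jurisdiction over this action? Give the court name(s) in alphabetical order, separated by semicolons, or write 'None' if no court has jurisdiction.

The Provincial Court of Casholm:
  (a) The claim is an employment claim, not a tort claim — that alternative is enough. Satisfied.
  (b) Ines Vail resides in Casholm. Condition met.
  (c) The amount in controversy is $36,400, which meets the $15,000 floor. Met.
  (d) The amount in controversy is 36,400 dollars, within the USD 500,000 ceiling, so one alternative holds. The exception is not triggered, since the claim is an employment claim, not a consumer claim. Condition met.
  (e) The plaintiff resides in Rholey, which is not Casholm. Condition met.
  → Jurisdiction lies.
The Provincial Court of Caswick:
  (a) The plaintiff resides in Rholey, which is not Caswick, so this disjunct is met. Satisfied.
  (b) No defendant resides in Caswick (they reside in Sylmarsh, Casholm). Nor does the 'unless' clause help: the operative events occurred in Zefwick, not Caswick. Not satisfied.
  (c) The claim is an employment claim, not a contract claim. Condition met.
  (d) The corporate defendant(s) are organised in Caswick, not Casholm. The proviso rescues it, though: the amount in controversy is $36,400, which meets the USD 15,000 floor. Satisfied.
  → No jurisdiction.
The Zefwick High Bench:
  (a) The plaintiff resides in Rholey, which is not Zefwick, so this disjunct is met. Condition met.
  (b) Galloway Partners is organised under the laws of Caswick, so this disjunct is met. Met.
  (c) No defendant resides in Zefwick (they reside in Sylmarsh, Casholm). However, the claim is an employment claim, so the 'unless' proviso supplies this condition. Satisfied.
  (d) The plaintiff resides in Rholey, so one alternative holds. Satisfied.
  → Jurisdiction lies.

the Provincial Court of Casholm; the Zefwick High Bench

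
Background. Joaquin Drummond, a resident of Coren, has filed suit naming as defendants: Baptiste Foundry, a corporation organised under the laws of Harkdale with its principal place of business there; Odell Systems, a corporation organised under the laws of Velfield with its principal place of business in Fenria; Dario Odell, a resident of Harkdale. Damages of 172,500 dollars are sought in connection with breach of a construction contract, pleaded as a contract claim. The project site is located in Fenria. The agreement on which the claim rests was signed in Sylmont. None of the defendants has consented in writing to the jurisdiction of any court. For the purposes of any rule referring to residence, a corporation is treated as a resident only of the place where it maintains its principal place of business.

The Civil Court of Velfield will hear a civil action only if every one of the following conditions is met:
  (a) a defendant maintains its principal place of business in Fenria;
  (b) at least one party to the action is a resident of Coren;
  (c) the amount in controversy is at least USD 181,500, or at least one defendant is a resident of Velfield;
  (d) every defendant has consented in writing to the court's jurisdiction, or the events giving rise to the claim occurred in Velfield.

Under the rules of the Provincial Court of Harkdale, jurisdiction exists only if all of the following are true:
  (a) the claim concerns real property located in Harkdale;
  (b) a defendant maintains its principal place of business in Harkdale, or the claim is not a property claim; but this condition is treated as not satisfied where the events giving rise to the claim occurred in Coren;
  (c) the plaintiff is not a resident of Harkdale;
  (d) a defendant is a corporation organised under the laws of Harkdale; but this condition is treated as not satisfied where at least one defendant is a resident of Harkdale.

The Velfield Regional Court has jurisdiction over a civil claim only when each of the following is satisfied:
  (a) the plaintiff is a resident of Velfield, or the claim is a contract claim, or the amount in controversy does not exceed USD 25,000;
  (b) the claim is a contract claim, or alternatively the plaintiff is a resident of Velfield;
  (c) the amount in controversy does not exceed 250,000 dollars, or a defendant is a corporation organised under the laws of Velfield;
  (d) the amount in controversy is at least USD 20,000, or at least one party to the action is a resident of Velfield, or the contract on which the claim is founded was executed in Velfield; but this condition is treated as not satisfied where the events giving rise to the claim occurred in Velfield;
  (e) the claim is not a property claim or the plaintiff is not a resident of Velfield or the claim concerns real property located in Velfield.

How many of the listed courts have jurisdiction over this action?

1

The Civil Court of Velfield:
  (a) Odell Systems has its principal place of business in Fenria. Met.
  (b) Joaquin Drummond resides in Coren. Condition met.
  (c) The amount in controversy is $172,500, below the $181,500 floor; no defendant resides in Velfield (they reside in Harkdale, Fenria, Harkdale) — every alternative fails. Condition not met.
  (d) No such written consent has been filed; the operative events occurred in Fenria, not Velfield — no alternative holds. Not satisfied.
  → At least one condition fails; no jurisdiction.
The Provincial Court of Harkdale:
  (a) The claim does not concern real property. Fails.
  (b) Baptiste Foundry has its principal place of business in Harkdale — that alternative is enough. And the carve-out is inapplicable — the operative events occurred in Fenria, not Coren. Condition met.
  (c) The plaintiff resides in Coren, which is not Harkdale. Met.
  (d) Baptiste Foundry is organised under the laws of Harkdale. But the carve-out bites: Baptiste Foundry resides in Harkdale. Fails.
  → The court lacks jurisdiction.
The Velfield Regional Court:
  (a) The claim is a contract claim, which satisfies one of the alternatives. Satisfied.
  (b) The claim is a contract claim, which satisfies one of the alternatives. Satisfied.
  (c) The amount in controversy is USD 172,500, within the 250,000 dollars ceiling, which satisfies one of the alternatives. Met.
  (d) The amount in controversy is $172,500, which meets the 20,000 dollars floor, which satisfies one of the alternatives. The carve-out does not apply: the operative events occurred in Fenria, not Velfield. Satisfied.
  (e) The claim is a contract claim, not a property claim, so this disjunct is met. Satisfied.
  → The court has jurisdiction.
Courts with jurisdiction: the Velfield Regional Court — 1 in total.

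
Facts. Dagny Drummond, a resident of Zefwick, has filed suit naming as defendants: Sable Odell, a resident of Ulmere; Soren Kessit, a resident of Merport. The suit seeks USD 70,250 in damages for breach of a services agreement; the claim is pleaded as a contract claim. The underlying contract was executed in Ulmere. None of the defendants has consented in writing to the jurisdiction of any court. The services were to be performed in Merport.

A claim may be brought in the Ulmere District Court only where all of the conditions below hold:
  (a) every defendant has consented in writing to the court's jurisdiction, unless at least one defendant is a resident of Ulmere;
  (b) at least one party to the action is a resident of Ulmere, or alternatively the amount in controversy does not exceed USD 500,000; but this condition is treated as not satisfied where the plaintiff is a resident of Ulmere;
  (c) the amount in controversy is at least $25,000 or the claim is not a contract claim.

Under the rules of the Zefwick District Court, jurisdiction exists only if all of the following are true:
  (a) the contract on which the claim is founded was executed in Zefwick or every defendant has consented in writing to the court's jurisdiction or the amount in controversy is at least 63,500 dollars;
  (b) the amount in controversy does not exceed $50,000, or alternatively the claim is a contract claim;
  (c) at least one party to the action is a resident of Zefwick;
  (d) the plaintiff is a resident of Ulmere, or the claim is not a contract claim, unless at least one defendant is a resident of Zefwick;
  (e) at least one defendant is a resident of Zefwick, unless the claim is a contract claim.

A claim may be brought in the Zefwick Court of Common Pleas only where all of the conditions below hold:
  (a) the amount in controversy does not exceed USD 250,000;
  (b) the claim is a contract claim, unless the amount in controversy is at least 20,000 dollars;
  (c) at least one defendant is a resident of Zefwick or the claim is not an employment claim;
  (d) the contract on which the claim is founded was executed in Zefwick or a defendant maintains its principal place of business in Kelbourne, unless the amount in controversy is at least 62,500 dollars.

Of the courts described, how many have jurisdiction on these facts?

2

The Ulmere District Court:
  (a) No such written consent has been filed. The proviso rescues it, though: Sable Odell resides in Ulmere. Satisfied.
  (b) Sable Odell resides in Ulmere, so this disjunct is met. And the carve-out is inapplicable — the plaintiff resides in Zefwick, not Ulmere. Condition met.
  (c) The amount in controversy is USD 70,250, which meets the 25,000 dollars floor — that alternative is enough. Condition met.
  → Jurisdiction lies.
The Zefwick District Court:
  (a) The amount in controversy is USD 70,250, which meets the $63,500 floor, so one alternative holds. Met.
  (b) The claim is a contract claim, which satisfies one of the alternatives. Satisfied.
  (c) Dagny Drummond resides in Zefwick. Condition met.
  (d) The plaintiff resides in Zefwick, not Ulmere; the claim is a contract claim — none of the alternatives is met. The proviso offers no rescue either, since no defendant resides in Zefwick (they reside in Ulmere, Merport). Not satisfied.
  (e) No defendant resides in Zefwick (they reside in Ulmere, Merport). However, the claim is a contract claim, so the 'unless' proviso supplies this condition. Met.
  → Not every requirement is met — no jurisdiction.
The Zefwick Court of Common Pleas:
  (a) The amount in controversy is 70,250 dollars, within the $250,000 ceiling. Satisfied.
  (b) The claim is a contract claim. Satisfied.
  (c) The claim is a contract claim, not an employment claim — that alternative is enough. Satisfied.
  (d) The contract was executed in Ulmere, not Zefwick; no defendant is a corporation — no alternative holds. The proviso rescues it, though: the amount in controversy is $70,250, which meets the USD 62,500 floor. Satisfied.
  → All conditions met; jurisdiction exists.
Courts with jurisdiction: the Ulmere District Court, the Zefwick Court of Common Pleas — 2 in total.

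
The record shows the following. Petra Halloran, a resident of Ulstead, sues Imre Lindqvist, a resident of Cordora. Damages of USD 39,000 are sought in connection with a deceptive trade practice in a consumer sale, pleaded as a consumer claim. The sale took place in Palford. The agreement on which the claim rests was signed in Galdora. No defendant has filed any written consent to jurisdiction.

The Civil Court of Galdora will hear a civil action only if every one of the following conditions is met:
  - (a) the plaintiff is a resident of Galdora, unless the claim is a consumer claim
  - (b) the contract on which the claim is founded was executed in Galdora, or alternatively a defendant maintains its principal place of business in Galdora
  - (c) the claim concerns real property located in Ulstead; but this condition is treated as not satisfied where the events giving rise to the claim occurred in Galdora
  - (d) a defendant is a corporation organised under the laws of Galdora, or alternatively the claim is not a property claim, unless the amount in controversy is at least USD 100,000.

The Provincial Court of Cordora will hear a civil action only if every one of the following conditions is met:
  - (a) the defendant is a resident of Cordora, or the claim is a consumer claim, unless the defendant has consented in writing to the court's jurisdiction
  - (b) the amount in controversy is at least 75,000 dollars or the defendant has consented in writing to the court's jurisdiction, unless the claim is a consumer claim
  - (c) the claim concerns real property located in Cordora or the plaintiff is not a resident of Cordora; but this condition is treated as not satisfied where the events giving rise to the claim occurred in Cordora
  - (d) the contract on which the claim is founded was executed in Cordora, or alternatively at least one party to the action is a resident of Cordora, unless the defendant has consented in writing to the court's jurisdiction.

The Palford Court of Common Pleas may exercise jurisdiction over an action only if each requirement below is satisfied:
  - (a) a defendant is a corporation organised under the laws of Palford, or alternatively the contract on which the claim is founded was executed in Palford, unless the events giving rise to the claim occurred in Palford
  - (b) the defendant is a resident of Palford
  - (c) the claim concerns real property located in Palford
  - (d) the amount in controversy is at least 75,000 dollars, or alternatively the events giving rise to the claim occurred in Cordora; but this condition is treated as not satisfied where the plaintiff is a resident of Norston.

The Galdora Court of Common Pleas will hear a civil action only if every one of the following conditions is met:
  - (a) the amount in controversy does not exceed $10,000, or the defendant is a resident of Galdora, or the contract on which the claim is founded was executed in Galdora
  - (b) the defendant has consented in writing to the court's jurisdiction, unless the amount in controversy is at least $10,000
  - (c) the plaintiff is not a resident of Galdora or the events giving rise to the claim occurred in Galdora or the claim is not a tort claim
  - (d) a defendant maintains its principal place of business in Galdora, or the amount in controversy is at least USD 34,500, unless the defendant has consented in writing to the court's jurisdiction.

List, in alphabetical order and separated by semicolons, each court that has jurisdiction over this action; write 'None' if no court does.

the Galdora Court of Common Pleas; the Provincial Court of Cordora

The Civil Court of Galdora:
  (a) The plaintiff resides in Ulstead, not Galdora. But the claim is a consumer claim, and the 'unless' clause therefore excuses the requirement. Met.
  (b) The contract was executed in Galdora, so one alternative holds. Met.
  (c) The claim does not concern real property. Fails.
  (d) The claim is a consumer claim, not a property claim, so this disjunct is met. Satisfied.
  → No jurisdiction.
The Provincial Court of Cordora:
  (a) The defendant resides in Cordora, so one alternative holds. Condition met.
  (b) The amount in controversy is 39,000 dollars, below the USD 75,000 floor; no such written consent has been filed — every alternative fails. But the claim is a consumer claim, and the 'unless' clause therefore excuses the requirement. Met.
  (c) The plaintiff resides in Ulstead, which is not Cordora — that alternative is enough. The carve-out does not apply: the operative events occurred in Palford, not Cordora. Satisfied.
  (d) Imre Lindqvist resides in Cordora, so this disjunct is met. Met.
  → The court has jurisdiction.
The Palford Court of Common Pleas:
  (a) No defendant is a corporation; the contract was executed in Galdora, not Palford — none of the alternatives is met. However, the operative events occurred in Palford, so the 'unless' proviso supplies this condition. Met.
  (b) The defendant resides in Cordora, not Palford. Not satisfied.
  (c) The claim does not concern real property. Not satisfied.
  (d) The amount in controversy is USD 39,000, below the USD 75,000 floor; the operative events occurred in Palford, not Cordora — every alternative fails. Not satisfied.
  → Not every requirement is met — no jurisdiction.
The Galdora Court of Common Pleas:
  (a) The contract was executed in Galdora — that alternative is enough. Satisfied.
  (b) No such written consent has been filed. But the amount in controversy is 39,000 dollars, which meets the 10,000 dollars floor, and the 'unless' clause therefore excuses the requirement. Condition met.
  (c) The plaintiff resides in Ulstead, which is not Galdora, which satisfies one of the alternatives. Satisfied.
  (d) The amount in controversy is 39,000 dollars, which meets the USD 34,500 floor, so this disjunct is met. Satisfied.
  → Every requirement is satisfied — jurisdiction.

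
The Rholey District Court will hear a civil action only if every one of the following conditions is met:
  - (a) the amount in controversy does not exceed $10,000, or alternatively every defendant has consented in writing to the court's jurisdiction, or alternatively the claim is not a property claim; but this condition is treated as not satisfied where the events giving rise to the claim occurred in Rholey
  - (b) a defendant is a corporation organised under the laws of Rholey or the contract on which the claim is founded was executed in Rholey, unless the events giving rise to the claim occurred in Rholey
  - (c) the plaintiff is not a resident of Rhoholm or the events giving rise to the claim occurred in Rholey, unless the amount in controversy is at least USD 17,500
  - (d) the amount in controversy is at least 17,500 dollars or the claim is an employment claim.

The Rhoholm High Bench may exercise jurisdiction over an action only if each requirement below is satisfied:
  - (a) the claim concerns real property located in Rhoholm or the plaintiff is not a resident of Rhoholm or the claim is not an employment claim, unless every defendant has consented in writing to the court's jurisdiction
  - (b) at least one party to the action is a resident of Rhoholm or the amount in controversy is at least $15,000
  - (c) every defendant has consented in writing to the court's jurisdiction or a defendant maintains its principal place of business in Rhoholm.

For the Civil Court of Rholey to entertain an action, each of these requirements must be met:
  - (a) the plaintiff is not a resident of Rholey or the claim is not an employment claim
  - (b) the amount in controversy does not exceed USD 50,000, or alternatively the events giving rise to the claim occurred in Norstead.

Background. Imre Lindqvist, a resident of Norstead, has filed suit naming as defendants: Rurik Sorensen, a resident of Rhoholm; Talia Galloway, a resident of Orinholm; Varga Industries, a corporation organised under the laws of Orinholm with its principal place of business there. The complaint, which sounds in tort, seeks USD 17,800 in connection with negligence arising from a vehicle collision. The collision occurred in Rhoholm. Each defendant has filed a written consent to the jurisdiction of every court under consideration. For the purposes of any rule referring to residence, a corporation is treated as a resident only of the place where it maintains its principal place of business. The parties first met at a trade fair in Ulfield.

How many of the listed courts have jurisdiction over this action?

The Rholey District Court:
  (a) Every defendant has filed written consent, which satisfies one of the alternatives. The exception is not triggered, since the operative events occurred in Rhoholm, not Rholey. Met.
  (b) The corporate defendant(s) are organised in Orinholm, not Rholey; no contract (and hence no place of execution) is alleged — every alternative fails. Nor does the 'unless' clause help: the operative events occurred in Rhoholm, not Rholey. Fails.
  (c) The plaintiff resides in Norstead, which is not Rhoholm, so one alternative holds. Condition met.
  (d) The amount in controversy is 17,800 dollars, which meets the USD 17,500 floor, which satisfies one of the alternatives. Met.
  → Not every requirement is met — no jurisdiction.
The Rhoholm High Bench:
  (a) The plaintiff resides in Norstead, which is not Rhoholm, so this disjunct is met. Satisfied.
  (b) Rurik Sorensen resides in Rhoholm — that alternative is enough. Satisfied.
  (c) Every defendant has filed written consent, so this disjunct is met. Condition met.
  → All conditions met; jurisdiction exists.
The Civil Court of Rholey:
  (a) The plaintiff resides in Norstead, which is not Rholey — that alternative is enough. Condition met.
  (b) The amount in controversy is 17,800 dollars, within the 50,000 dollars ceiling, which satisfies one of the alternatives. Satisfied.
  → All conditions met; jurisdiction exists.
Courts with jurisdiction: the Rhoholm High Bench, the Civil Court of Rholey — 2 in total.

2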